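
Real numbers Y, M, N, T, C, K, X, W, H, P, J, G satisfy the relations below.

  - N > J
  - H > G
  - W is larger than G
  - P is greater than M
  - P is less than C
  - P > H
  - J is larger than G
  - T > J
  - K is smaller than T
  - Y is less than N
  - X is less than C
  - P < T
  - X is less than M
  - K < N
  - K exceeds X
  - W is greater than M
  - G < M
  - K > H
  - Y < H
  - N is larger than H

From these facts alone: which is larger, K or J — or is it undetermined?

undetermined

Following every chain through J: above J we get T, N; below J we get G.
K is not reached, and no chain runs the other way from K to J.
So the given relations leave the order of J and K undetermined.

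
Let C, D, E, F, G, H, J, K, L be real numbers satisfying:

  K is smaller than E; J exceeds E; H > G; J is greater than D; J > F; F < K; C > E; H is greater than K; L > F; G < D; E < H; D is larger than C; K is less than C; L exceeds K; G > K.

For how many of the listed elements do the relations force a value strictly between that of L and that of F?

Chaining upward from F reaches: K, E, C, G, H, D, J.
Chaining downward from L reaches: K.
Strictly between F and L are those in both lists: K — 1 element.

1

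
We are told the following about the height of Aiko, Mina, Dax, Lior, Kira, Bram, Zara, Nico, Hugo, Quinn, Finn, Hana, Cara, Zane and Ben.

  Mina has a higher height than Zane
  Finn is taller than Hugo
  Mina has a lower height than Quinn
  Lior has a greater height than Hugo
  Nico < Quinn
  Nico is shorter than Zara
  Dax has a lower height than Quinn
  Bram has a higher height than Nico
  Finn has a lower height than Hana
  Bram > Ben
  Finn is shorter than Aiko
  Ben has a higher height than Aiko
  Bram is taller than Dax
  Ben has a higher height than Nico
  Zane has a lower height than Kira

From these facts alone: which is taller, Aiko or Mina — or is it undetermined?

Following every chain through Aiko: above Aiko we get Ben, Bram; below Aiko we get Hugo, Finn.
Mina is not reached, and no chain runs the other way from Mina to Aiko.
So the given relations leave the order of Aiko and Mina undetermined.

undetermined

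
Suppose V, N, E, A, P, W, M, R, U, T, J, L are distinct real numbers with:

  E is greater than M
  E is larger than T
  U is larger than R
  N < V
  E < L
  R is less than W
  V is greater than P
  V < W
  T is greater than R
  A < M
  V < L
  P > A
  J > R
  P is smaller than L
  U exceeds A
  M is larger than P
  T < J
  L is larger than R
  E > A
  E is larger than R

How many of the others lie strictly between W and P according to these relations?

The relations place P below W. An element lies strictly between them when it is forced above P and also forced below W.
Above P: {M, E, V, L}. Below W: {R, A, N, V}.
Intersection: {V} — 1.

1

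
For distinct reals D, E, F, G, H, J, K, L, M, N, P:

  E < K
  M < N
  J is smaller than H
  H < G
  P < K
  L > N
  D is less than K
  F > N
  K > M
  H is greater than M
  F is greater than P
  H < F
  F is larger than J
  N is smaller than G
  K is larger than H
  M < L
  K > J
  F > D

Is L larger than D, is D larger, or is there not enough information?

undetermined

Following every chain through D: above D we get K, F.
L is not reached, and no chain runs the other way from L to D.
So the given relations leave the order of D and L undetermined.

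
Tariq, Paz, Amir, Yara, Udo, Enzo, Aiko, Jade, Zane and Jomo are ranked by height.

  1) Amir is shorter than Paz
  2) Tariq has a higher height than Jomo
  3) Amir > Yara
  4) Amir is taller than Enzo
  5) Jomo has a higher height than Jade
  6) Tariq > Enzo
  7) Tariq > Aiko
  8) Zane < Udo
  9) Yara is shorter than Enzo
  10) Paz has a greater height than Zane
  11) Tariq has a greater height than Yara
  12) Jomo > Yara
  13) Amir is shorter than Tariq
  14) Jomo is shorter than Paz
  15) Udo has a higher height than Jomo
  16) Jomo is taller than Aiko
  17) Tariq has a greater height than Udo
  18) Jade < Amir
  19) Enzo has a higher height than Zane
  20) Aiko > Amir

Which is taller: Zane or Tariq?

Zane < Enzo and Enzo < Amir give Zane < Amir.
With Amir < Aiko: Zane < Enzo < Amir < Aiko.
With Aiko < Jomo: Zane < Enzo < Amir < Aiko < Jomo.
With Jomo < Udo: Zane < Enzo < Amir < Aiko < Jomo < Udo.
With Udo < Tariq: Zane < Enzo < Amir < Aiko < Jomo < Udo < Tariq.
So Zane < Tariq; Tariq is the taller of the two.

Tariq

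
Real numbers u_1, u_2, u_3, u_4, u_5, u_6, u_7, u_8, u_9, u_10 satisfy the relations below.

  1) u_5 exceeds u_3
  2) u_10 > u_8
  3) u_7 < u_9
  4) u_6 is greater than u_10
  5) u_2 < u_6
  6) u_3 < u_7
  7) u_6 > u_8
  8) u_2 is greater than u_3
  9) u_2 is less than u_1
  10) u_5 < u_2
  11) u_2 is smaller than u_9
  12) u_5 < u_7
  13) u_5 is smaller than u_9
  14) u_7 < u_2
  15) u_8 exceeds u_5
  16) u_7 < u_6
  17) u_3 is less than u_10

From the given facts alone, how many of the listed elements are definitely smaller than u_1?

4

The elements the relations force below u_1 are u_3, u_5, u_7, u_2 — no chain reaches any other.
That is 4.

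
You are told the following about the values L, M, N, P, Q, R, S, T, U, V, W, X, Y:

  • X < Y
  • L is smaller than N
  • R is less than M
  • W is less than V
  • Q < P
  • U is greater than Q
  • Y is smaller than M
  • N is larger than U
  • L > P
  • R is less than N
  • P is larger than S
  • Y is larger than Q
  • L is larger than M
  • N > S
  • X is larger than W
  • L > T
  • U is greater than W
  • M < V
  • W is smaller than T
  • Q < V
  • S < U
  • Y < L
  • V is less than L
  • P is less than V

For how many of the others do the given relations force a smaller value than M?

From M the given relations immediately reach R, Y.
From those, Q, X — 4 in total.
From those, W — 5 in total.
Nothing else is reachable below M; 5 in all.

5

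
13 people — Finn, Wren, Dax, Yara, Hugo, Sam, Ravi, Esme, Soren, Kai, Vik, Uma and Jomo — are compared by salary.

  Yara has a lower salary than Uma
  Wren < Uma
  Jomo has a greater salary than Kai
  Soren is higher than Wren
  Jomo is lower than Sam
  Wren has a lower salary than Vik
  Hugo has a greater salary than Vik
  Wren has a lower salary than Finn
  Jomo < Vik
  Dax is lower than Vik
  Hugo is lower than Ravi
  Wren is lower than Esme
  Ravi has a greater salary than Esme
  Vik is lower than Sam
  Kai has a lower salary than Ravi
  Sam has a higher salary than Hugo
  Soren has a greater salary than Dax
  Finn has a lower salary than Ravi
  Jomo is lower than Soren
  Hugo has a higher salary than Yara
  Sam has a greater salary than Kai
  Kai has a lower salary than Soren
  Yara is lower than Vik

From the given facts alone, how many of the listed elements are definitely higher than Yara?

Directly above Yara: Uma, Vik, Hugo.
One step further: Ravi, Sam (5 so far).
No other element is forced above Yara by the given relations, so the count is 5.

5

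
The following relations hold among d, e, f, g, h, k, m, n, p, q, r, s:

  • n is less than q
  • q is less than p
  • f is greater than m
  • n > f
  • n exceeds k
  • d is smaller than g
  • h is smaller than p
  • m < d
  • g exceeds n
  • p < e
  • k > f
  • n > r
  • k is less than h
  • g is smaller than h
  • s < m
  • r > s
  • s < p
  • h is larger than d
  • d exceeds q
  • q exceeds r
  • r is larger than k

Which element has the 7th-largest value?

n

Piecing the relations together gives one ordering: s < m < f < k < r < n < q < d < g < h < p < e.
The 7th largest is n.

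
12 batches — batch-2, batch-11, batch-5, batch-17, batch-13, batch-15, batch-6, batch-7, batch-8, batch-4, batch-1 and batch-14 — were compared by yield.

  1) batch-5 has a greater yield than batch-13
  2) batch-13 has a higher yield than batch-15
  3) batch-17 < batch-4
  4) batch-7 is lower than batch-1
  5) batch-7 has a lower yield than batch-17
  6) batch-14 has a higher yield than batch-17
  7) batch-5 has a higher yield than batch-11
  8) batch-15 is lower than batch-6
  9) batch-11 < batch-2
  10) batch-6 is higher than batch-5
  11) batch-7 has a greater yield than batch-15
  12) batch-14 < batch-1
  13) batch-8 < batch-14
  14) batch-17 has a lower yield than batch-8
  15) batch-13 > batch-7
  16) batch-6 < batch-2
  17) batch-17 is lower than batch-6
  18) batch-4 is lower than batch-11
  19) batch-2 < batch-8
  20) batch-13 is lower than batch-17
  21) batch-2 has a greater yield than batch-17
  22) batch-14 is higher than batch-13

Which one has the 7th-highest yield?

batch-11

The consecutive relations fix a unique order: batch-15 < batch-7 < batch-13 < batch-17 < batch-4 < batch-11 < batch-5 < batch-6 < batch-2 < batch-8 < batch-14 < batch-1.
Counting 7 from the largest end gives batch-11.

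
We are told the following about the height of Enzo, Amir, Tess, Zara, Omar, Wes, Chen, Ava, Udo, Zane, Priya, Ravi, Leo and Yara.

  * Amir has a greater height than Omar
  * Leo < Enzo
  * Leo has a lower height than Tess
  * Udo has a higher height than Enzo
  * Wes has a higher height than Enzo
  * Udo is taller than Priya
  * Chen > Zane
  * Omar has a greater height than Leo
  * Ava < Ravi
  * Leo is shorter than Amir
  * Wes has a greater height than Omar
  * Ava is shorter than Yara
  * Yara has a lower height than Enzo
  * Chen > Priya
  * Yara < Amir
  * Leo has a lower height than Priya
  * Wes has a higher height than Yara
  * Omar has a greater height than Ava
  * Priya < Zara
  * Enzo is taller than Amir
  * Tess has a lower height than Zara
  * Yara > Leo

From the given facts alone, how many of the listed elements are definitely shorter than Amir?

The elements the relations force below Amir are Leo, Ava, Omar, Yara — no chain reaches any other.
That is 4.

4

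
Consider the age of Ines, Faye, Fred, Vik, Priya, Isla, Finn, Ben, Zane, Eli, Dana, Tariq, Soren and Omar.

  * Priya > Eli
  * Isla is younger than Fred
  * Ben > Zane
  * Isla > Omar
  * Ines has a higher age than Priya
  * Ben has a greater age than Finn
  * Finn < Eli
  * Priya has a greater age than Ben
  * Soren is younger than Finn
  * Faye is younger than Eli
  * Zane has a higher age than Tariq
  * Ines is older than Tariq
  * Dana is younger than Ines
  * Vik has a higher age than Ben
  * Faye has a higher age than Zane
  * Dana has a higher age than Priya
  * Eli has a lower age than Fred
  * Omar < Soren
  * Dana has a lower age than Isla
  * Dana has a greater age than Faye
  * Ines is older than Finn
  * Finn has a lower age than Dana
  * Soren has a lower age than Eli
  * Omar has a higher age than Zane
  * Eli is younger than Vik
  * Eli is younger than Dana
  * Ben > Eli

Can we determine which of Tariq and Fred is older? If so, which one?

Fred

The relevant relations are Tariq < Zane; Zane < Omar; Omar < Soren; Soren < Finn; Finn < Eli; Eli < Ben; Ben < Priya; Priya < Dana; Dana < Isla; Isla < Fred.
Together: Tariq < Zane < Omar < Soren < Finn < Eli < Ben < Priya < Dana < Isla < Fred.
So Fred is older.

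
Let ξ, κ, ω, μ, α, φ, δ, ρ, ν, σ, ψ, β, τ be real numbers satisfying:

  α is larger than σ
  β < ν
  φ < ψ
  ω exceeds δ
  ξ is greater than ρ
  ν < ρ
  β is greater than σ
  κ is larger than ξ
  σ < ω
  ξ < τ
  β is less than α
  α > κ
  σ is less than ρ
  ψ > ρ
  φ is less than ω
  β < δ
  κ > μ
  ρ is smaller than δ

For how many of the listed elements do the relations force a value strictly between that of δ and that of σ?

3

The relations place σ below δ. An element lies strictly between them when it is forced above σ and also forced below δ.
Above σ: {β, ν, ρ, ξ, κ, ω, α, τ, ψ}. Below δ: {β, ν, ρ}.
Intersection: {β, ν, ρ} — 3.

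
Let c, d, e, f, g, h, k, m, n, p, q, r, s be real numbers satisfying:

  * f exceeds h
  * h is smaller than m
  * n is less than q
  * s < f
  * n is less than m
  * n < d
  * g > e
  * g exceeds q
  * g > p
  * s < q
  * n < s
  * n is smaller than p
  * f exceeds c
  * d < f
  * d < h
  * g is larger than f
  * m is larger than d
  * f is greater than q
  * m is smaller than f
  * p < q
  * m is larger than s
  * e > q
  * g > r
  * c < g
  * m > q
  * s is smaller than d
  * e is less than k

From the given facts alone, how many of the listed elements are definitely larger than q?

Directly above q: e, m, f, g.
One step further: k (5 so far).
Nothing else is reachable above q; 5 in all.

5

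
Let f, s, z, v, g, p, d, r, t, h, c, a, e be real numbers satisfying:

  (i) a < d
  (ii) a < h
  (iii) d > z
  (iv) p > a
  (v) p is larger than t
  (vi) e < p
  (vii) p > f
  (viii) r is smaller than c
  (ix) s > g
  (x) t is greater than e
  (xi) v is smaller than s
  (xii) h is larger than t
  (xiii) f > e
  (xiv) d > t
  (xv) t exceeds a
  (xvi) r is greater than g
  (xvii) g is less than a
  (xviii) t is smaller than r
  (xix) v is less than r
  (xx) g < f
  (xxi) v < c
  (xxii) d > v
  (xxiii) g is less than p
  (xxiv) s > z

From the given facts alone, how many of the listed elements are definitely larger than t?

From t the given relations immediately reach r, p, h, d.
From those, c — 5 in total.
No other element is forced above t by the given relations, so the count is 5.

5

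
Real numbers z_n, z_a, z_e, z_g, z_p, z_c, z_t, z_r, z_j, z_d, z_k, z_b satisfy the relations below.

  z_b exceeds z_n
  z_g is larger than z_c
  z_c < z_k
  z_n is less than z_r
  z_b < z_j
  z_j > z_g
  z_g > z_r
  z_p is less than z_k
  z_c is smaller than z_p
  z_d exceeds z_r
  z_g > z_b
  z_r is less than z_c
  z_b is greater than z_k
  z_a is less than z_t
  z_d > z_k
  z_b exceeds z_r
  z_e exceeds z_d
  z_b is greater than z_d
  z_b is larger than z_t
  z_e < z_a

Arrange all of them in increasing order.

z_n < z_r < z_c < z_p < z_k < z_d < z_e < z_a < z_t < z_b < z_g < z_j

Nothing is placed below z_n, so it is least; from there z_n < z_r; z_r < z_c; z_c < z_p; z_p < z_k; z_k < z_d; z_d < z_e; z_e < z_a; z_a < z_t; z_t < z_b; z_b < z_g; z_g < z_j, each given directly.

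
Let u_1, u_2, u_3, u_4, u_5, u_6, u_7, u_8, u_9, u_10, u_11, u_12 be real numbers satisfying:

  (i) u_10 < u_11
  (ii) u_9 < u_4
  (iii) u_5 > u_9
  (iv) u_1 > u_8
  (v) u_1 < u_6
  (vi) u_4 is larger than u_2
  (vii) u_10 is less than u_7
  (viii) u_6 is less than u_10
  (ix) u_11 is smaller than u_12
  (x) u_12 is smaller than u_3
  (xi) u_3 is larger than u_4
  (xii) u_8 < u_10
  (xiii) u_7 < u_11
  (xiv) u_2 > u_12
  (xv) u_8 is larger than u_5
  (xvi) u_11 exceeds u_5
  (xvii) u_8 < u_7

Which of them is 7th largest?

Piecing the relations together gives one ordering: u_9 < u_5 < u_8 < u_1 < u_6 < u_10 < u_7 < u_11 < u_12 < u_2 < u_4 < u_3.
Counting 7 from the largest end gives u_10.

u_10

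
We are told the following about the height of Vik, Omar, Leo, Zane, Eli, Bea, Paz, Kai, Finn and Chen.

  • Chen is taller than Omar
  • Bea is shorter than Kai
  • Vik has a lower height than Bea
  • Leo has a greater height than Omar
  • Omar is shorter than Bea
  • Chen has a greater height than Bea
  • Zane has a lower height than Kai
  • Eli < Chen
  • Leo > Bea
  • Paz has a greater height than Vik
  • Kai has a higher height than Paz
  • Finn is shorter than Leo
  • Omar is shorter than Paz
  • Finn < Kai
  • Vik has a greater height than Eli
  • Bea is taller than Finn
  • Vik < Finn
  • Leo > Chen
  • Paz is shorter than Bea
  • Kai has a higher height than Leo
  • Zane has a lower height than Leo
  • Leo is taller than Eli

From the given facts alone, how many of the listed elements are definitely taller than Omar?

The elements the relations force above Omar are Paz, Bea, Chen, Leo, Kai — no chain reaches any other.
That is 5.

5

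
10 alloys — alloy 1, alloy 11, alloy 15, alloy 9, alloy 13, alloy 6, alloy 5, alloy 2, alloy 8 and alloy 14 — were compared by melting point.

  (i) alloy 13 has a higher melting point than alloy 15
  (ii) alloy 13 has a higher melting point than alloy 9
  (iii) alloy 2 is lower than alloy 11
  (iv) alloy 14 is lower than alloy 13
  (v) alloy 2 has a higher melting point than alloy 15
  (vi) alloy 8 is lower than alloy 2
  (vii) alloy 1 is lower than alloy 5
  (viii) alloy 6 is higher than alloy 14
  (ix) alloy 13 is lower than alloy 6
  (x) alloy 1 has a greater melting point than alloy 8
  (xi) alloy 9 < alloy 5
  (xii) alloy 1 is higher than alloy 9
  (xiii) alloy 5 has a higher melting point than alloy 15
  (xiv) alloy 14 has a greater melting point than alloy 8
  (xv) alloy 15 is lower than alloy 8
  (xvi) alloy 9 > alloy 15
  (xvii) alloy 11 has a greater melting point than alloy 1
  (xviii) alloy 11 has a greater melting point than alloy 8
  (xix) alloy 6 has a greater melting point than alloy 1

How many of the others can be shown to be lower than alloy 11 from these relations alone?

Directly below alloy 11: alloy 8, alloy 2, alloy 1.
One step further: alloy 15, alloy 9 (5 so far).
Nothing else is reachable below alloy 11; 5 in all.

5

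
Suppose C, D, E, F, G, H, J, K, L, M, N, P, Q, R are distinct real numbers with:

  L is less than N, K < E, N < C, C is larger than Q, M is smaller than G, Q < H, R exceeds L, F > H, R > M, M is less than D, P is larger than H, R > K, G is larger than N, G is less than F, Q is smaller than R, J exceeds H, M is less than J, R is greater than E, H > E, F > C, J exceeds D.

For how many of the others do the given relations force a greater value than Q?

From Q the given relations immediately reach H, C, R.
From those, J, F, P — 6 in total.
Nothing else is reachable above Q; 6 in all.

6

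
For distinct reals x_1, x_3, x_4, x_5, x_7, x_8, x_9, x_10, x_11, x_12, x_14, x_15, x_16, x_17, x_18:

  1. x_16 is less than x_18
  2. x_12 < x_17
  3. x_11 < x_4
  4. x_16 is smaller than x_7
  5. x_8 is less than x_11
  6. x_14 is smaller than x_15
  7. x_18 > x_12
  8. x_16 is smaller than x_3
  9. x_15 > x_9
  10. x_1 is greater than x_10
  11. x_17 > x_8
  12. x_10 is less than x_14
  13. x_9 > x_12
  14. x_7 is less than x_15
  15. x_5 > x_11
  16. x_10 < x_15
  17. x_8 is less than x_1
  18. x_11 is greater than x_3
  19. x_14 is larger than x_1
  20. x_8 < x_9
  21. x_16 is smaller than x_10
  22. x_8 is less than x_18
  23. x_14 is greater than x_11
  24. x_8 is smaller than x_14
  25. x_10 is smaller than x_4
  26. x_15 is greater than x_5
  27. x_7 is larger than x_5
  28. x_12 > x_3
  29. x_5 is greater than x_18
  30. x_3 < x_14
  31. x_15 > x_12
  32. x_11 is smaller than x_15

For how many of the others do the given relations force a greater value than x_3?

10

From x_3 the given relations immediately reach x_12, x_11, x_14.
From those, x_17, x_18, x_5, x_4, x_9, x_15 — 9 in total.
From those, x_7 — 10 in total.
Nothing else is reachable above x_3; 10 in all.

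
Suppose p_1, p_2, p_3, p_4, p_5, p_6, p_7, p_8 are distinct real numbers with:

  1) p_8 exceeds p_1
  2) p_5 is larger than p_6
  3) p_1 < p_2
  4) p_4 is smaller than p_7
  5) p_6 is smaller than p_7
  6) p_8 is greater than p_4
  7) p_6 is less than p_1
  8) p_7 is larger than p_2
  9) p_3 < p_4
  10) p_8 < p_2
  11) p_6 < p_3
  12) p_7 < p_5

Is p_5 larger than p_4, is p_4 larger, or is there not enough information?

p_5

Chaining the given relations: p_4 < p_8 < p_2 < p_7 < p_5.
So p_5 is larger.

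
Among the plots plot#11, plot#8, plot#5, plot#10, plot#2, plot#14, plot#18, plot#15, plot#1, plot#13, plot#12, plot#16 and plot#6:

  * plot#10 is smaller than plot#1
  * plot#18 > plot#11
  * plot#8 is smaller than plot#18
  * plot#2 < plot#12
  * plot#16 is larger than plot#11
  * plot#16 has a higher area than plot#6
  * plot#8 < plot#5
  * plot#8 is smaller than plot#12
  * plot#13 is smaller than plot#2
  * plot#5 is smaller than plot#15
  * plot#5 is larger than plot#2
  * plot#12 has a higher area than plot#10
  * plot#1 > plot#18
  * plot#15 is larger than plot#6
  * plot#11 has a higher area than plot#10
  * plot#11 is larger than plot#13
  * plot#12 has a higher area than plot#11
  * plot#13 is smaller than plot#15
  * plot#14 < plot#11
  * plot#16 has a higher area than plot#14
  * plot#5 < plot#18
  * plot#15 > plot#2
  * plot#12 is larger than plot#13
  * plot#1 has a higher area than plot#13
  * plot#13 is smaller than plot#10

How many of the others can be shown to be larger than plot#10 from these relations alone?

5

From plot#10 the given relations immediately reach plot#11, plot#12, plot#1.
From those, plot#18, plot#16 — 5 in total.
Nothing else is reachable above plot#10; 5 in all.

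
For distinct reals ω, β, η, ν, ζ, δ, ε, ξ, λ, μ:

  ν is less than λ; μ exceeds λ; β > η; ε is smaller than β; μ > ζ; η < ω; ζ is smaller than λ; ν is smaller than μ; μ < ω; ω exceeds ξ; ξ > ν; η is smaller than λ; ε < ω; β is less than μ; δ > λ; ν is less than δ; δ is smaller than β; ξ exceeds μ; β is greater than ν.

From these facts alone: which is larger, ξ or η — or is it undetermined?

Chaining the given relations: η < λ < δ < β < μ < ξ.
So ξ is larger.

ξ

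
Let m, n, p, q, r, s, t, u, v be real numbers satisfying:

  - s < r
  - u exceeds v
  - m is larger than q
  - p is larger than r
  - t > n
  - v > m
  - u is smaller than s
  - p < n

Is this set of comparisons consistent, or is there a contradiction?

The single ordering q < m < v < u < s < r < p < n < t satisfies every listed relation, so no contradiction arises.

consistent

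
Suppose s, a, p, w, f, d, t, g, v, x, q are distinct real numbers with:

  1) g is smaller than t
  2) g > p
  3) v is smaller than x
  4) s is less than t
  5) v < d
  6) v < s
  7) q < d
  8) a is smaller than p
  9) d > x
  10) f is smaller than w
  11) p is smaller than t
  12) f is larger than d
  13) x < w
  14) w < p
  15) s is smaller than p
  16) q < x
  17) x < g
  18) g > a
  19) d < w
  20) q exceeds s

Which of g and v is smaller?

v

Following the relations from v: v < s < q < x < d < f < w < p < g.
So v < g; v is the smaller of the two.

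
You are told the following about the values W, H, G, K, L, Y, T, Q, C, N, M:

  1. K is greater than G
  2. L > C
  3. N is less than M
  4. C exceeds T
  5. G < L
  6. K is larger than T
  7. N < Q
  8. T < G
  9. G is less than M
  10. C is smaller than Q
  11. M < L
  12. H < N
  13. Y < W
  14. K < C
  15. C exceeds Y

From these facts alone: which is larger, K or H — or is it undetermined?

undetermined

Following every chain through H: above H we get N, M, Q, L.
K is not reached, and no chain runs the other way from K to H.
So the given relations leave the order of H and K undetermined.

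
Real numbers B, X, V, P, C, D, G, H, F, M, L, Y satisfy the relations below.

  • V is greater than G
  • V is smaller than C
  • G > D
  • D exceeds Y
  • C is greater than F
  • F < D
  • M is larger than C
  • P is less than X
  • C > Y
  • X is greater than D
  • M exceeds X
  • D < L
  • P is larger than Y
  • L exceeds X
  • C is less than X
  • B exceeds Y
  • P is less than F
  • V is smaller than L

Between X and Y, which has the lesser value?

Y < P and P < F give Y < F.
Then F < D extends the chain to D.
With D < G: Y < P < F < D < G.
With G < V: Y < P < F < D < G < V.
Then V < C extends the chain to C.
Then C < X extends the chain to X.
So Y < X; Y is the smaller of the two.

Y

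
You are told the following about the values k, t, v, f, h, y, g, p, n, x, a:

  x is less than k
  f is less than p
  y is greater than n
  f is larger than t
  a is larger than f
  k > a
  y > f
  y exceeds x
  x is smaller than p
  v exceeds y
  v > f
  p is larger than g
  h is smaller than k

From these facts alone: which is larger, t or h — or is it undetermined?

Following every chain through t: above t we get f, a, p, y, v, k.
h is not reached, and no chain runs the other way from h to t.
So the given relations leave the order of t and h undetermined.

undetermined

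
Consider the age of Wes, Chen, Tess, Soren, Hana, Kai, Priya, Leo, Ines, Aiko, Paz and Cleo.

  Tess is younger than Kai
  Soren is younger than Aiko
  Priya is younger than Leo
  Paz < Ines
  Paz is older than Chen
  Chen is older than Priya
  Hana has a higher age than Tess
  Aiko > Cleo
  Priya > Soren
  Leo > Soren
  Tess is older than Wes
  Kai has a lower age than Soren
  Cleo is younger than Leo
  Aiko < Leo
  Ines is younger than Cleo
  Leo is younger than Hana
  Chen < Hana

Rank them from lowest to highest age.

Each adjacent pair is fixed by a given relation: Wes < Tess; Tess < Kai; Kai < Soren; Soren < Priya; Priya < Chen; Chen < Paz; Paz < Ines; Ines < Cleo; Cleo < Aiko; Aiko < Leo; Leo < Hana. Chaining them end to end gives the full order.

Wes < Tess < Kai < Soren < Priya < Chen < Paz < Ines < Cleo < Aiko < Leo < Hana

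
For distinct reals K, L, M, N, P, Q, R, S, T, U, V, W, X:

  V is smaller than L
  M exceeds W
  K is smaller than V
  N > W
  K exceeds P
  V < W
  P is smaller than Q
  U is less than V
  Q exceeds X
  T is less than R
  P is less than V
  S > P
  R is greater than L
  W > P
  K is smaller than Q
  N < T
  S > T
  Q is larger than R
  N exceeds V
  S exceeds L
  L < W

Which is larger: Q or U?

Link the given pairs in sequence: U < V; V < L; L < W; W < N; N < T; T < R; R < Q.
Together: U < V < L < W < N < T < R < Q.
So U < Q; Q is the larger of the two.

Q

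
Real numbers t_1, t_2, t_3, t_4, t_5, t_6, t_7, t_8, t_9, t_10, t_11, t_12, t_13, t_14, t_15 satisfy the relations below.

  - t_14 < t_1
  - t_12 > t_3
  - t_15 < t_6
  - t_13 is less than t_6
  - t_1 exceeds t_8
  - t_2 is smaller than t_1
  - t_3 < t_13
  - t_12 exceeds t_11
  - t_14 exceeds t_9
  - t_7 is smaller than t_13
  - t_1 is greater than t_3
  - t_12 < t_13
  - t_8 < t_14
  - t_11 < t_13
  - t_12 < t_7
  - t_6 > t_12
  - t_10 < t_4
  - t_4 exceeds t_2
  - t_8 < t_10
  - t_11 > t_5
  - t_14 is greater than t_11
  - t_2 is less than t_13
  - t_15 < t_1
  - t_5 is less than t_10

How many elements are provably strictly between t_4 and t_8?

Chaining upward from t_8 reaches: t_14, t_10, t_1.
Chaining downward from t_4 reaches: t_2, t_5, t_10.
Strictly between t_8 and t_4 are those in both lists: t_10 — 1 element.

1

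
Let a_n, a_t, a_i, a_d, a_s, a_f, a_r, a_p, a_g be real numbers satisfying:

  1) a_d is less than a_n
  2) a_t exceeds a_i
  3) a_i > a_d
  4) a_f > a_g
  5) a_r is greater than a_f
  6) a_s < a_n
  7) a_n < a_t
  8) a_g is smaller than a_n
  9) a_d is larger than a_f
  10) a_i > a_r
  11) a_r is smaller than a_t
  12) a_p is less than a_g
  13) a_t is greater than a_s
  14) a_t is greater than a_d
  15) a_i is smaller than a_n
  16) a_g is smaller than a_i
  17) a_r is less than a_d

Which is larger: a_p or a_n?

a_p < a_g and a_g < a_f give a_p < a_f.
Then a_f < a_r extends the chain to a_r.
Then a_r < a_d extends the chain to a_d.
With a_d < a_i: a_p < a_g < a_f < a_r < a_d < a_i.
Then a_i < a_n extends the chain to a_n.
So a_p < a_n; a_n is the larger of the two.

a_n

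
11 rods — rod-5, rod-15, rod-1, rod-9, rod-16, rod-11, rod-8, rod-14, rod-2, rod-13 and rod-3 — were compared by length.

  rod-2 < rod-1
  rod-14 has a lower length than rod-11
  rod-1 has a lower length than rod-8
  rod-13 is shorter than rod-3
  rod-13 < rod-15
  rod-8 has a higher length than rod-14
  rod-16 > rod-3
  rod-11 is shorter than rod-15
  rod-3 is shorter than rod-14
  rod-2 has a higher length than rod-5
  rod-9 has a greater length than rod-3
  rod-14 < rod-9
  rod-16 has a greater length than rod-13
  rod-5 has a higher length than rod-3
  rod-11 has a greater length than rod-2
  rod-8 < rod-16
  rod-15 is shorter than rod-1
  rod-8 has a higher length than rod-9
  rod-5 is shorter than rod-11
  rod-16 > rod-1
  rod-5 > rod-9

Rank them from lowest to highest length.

The consecutive links are each given: rod-13 < rod-3; rod-3 < rod-14; rod-14 < rod-9; rod-9 < rod-5; rod-5 < rod-2; rod-2 < rod-11; rod-11 < rod-15; rod-15 < rod-1; rod-1 < rod-8; rod-8 < rod-16.

rod-13 < rod-3 < rod-14 < rod-9 < rod-5 < rod-2 < rod-11 < rod-15 < rod-1 < rod-8 < rod-16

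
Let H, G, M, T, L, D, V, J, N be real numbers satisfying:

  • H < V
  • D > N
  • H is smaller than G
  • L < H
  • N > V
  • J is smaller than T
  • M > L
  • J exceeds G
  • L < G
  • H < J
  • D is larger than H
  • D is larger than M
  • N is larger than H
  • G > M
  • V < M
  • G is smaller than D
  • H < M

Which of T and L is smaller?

L < H and H < V give L < V.
With V < M: L < H < V < M.
Then M < G extends the chain to G.
With G < J: L < H < V < M < G < J.
With J < T: L < H < V < M < G < J < T.
So L < T; L is the smaller of the two.

L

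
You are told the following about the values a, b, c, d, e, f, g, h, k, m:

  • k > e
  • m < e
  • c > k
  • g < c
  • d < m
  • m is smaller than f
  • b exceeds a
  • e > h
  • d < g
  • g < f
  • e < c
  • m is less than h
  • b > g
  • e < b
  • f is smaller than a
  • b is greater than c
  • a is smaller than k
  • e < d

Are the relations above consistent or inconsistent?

We have d < m stated directly, yet also m < h < e < d by chaining the others — so m < d. Contradiction.

inconsistent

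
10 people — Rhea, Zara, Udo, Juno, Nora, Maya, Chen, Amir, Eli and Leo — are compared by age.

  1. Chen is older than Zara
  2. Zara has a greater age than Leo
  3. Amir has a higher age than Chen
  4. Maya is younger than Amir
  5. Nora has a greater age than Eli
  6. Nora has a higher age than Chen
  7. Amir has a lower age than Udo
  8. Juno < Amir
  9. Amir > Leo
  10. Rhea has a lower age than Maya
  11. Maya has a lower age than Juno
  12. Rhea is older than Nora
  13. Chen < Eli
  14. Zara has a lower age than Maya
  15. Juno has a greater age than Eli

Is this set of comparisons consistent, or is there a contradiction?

Every relation is compatible with Leo < Zara < Chen < Eli < Nora < Rhea < Maya < Juno < Amir < Udo; the set is consistent.

consistent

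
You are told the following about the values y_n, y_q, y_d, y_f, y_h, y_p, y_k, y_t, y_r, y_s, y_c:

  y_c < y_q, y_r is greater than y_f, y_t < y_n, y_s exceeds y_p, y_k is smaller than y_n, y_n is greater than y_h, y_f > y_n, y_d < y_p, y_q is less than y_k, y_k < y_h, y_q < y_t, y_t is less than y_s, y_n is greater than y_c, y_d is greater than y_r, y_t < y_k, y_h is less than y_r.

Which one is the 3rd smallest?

y_t

Chaining the given pairs: y_c < y_q < y_t < y_k < y_h < y_n < y_f < y_r < y_d < y_p < y_s.
Counting 3 from the smallest end gives y_t.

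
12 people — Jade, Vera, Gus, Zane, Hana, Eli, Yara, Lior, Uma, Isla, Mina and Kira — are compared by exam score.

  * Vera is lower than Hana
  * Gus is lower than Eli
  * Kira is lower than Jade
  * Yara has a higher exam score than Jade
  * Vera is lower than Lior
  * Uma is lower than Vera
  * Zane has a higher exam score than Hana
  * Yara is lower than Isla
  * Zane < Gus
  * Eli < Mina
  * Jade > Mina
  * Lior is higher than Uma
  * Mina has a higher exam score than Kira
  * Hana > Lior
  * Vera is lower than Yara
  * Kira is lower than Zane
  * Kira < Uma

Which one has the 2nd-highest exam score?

Yara

The consecutive relations fix a unique order: Kira < Uma < Vera < Lior < Hana < Zane < Gus < Eli < Mina < Jade < Yara < Isla.
Counting 2 from the largest end gives Yara.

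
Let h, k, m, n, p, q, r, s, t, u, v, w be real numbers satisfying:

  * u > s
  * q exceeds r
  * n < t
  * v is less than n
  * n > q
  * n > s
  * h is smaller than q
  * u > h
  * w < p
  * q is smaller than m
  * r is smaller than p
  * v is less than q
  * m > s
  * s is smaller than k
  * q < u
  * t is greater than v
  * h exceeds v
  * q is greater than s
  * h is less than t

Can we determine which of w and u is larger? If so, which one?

Following every chain through w: above w we get p.
u is not reached, and no chain runs the other way from u to w.
So the given relations leave the order of w and u undetermined.

undetermined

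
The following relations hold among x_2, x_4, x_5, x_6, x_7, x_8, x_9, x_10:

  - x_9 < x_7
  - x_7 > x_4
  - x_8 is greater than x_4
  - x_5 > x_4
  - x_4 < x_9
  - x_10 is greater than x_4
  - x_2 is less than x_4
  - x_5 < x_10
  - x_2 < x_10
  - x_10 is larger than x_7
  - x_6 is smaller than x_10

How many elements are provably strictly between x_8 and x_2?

1

The relations place x_2 below x_8. An element lies strictly between them when it is forced above x_2 and also forced below x_8.
Above x_2: {x_4, x_5, x_9, x_7, x_10}. Below x_8: {x_4}.
Intersection: {x_4} — 1.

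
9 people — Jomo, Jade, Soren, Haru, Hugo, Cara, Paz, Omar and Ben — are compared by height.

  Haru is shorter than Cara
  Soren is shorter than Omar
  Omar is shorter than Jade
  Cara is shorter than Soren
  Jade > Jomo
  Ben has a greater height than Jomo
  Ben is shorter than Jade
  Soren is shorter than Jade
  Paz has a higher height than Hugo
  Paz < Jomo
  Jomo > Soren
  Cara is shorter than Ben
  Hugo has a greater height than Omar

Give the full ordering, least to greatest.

Each adjacent pair is fixed by a given relation: Haru < Cara; Cara < Soren; Soren < Omar; Omar < Hugo; Hugo < Paz; Paz < Jomo; Jomo < Ben; Ben < Jade. Chaining them end to end gives the full order.

Haru < Cara < Soren < Omar < Hugo < Paz < Jomo < Ben < Jade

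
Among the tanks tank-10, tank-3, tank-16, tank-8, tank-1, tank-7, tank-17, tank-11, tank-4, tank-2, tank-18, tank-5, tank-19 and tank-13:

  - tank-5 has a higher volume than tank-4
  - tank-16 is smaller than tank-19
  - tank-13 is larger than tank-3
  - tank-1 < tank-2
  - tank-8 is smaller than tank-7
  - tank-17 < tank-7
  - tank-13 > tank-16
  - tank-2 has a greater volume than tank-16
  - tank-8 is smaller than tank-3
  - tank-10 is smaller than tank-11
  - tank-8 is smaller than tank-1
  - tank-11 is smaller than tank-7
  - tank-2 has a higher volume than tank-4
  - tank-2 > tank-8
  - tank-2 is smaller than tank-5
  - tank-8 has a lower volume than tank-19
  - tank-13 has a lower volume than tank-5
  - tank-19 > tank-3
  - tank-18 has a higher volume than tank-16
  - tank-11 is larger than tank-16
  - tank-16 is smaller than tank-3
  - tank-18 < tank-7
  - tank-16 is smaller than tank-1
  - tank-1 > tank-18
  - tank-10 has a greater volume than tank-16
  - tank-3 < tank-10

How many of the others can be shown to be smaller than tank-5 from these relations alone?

From tank-5 the given relations immediately reach tank-4, tank-2, tank-13.
From those, tank-16, tank-8, tank-3, tank-1 — 7 in total.
From those, tank-18 — 8 in total.
No other element is forced below tank-5 by the given relations, so the count is 8.

8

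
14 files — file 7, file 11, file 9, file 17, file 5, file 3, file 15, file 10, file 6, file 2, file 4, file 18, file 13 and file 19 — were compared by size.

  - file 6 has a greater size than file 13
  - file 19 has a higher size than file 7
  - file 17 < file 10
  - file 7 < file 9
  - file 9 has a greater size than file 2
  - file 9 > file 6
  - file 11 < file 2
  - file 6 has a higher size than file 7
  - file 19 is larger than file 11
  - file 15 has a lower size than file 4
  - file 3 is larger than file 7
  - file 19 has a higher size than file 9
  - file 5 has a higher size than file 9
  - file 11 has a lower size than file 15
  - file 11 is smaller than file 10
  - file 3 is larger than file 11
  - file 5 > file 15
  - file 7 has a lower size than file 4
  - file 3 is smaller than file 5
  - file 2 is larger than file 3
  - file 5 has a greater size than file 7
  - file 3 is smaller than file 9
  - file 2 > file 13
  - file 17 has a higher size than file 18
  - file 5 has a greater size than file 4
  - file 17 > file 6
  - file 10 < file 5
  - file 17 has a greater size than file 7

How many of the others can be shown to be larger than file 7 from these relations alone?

The elements the relations force above file 7 are file 3, file 2, file 6, file 9, file 17, file 10, file 19, file 4, file 5 — no chain reaches any other.
That is 9.

9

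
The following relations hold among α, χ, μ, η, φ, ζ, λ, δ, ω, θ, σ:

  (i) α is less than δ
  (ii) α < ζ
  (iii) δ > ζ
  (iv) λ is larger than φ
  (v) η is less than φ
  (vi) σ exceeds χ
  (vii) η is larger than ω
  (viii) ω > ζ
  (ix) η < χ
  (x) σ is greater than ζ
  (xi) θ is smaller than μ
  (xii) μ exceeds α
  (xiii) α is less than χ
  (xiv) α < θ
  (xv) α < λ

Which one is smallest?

α

Chaining upward from α: directly above it, ζ, χ, θ, δ, μ, λ; then ω, σ; then η; then φ.
That covers every other element, and nothing is given below α, so α is the smallest.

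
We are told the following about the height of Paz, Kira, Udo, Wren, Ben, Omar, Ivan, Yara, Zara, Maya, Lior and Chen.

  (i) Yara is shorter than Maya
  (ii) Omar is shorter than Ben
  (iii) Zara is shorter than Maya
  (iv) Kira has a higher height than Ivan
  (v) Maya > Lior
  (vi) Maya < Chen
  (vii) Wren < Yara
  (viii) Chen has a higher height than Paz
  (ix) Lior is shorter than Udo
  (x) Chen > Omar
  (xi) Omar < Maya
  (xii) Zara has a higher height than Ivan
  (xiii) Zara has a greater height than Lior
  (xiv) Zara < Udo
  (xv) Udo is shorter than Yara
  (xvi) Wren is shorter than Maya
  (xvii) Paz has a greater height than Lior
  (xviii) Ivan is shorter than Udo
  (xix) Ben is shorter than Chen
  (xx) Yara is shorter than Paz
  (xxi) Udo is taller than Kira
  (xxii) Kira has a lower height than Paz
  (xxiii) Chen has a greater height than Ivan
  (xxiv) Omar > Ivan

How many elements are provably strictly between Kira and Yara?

1

Chaining upward from Kira reaches: Udo, Paz, Maya, Chen.
Chaining downward from Yara reaches: Ivan, Lior, Wren, Zara, Udo.
Strictly between Kira and Yara are those in both lists: Udo — 1 element.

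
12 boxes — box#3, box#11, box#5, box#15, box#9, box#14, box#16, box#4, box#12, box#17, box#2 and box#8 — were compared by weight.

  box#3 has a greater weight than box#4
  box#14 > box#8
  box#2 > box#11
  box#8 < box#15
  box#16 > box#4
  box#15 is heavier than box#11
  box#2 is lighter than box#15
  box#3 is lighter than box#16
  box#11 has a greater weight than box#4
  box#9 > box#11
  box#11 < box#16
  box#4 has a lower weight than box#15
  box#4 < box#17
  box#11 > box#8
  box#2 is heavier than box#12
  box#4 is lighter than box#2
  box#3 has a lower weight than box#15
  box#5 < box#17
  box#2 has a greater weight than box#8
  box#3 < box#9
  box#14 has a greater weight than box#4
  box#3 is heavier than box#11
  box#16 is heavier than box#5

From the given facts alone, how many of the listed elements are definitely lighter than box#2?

Directly below box#2: box#4, box#12, box#8, box#11.
Nothing else is reachable below box#2; 4 in all.

4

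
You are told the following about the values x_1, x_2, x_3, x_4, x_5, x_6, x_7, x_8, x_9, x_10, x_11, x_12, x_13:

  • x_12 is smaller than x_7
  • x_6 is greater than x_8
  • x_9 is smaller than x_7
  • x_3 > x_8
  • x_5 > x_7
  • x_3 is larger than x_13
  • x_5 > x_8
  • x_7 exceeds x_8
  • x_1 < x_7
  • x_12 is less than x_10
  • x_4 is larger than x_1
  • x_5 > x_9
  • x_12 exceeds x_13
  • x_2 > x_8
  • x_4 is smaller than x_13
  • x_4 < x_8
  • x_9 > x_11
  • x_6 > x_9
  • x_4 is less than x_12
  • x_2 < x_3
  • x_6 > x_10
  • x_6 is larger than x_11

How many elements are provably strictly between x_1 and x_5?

The relations place x_1 below x_5. An element lies strictly between them when it is forced above x_1 and also forced below x_5.
Above x_1: {x_4, x_13, x_8, x_12, x_7, x_10, x_2, x_3, x_6}. Below x_5: {x_4, x_13, x_8, x_12, x_11, x_9, x_7}.
Intersection: {x_4, x_13, x_8, x_12, x_7} — 5.

5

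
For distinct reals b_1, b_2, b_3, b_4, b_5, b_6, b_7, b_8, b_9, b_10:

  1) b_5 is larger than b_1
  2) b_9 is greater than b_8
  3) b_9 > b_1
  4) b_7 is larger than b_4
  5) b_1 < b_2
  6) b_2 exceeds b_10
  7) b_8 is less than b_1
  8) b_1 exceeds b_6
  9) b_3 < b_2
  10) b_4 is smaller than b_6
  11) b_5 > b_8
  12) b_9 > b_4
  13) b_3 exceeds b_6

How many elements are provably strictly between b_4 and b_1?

Chaining upward from b_4 reaches: b_7, b_6, b_5, b_3, b_9, b_2.
Chaining downward from b_1 reaches: b_8, b_6.
Strictly between b_4 and b_1 are those in both lists: b_6 — 1 element.

1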